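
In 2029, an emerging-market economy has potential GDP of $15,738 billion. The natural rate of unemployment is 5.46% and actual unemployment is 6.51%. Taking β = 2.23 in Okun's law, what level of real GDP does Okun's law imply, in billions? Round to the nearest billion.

Unemployment gap = 6.51 - 5.46 = 1.05 points, so the output gap is -2.23 × 1.05 = -2.3415%.
Actual GDP = 15738 × (1 - 2.3415/100) = 15738 × 0.976585 ≈ 15369 billion.

$15,369 billion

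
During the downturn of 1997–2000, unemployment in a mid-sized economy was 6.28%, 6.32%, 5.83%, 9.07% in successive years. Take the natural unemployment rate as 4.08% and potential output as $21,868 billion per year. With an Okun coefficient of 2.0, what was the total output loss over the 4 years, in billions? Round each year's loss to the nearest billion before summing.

Year 1997: gap = -2.0 × (6.28 - 4.08) = -4.4%, loss ≈ 21868 × 4.4/100 ≈ 962.
Year 1998: gap = -2.0 × (6.32 - 4.08) = -4.48%, loss ≈ 21868 × 4.48/100 ≈ 980.
Year 1999: gap = -2.0 × (5.83 - 4.08) = -3.5%, loss ≈ 21868 × 3.5/100 ≈ 765.
Year 2000: gap = -2.0 × (9.07 - 4.08) = -9.98%, loss ≈ 21868 × 9.98/100 ≈ 2182.
Total lost output = 962 + 980 + 765 + 2182 = 4889 billion.

$4,889 billion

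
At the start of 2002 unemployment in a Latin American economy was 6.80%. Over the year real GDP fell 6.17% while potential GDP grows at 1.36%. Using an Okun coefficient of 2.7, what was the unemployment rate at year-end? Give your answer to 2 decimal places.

9.59%

Growth-rate Okun's law: g_Y = g_Y* - β × Δu, so Δu = (g_Y* - g_Y)/β.
Δu = (1.36 + 6.17)/2.7 = 7.53/2.7 = 2.79 percentage points.
Year-end unemployment = 6.8 + 2.79 = 9.59%.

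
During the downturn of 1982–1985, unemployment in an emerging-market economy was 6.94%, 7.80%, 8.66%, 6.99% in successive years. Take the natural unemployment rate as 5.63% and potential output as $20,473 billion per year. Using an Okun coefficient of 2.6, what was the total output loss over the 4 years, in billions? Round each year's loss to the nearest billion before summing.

$4,189 billion

Year 1982: gap = -2.6 × (6.94 - 5.63) = -3.406%, loss ≈ 20473 × 3.406/100 ≈ 697.
Year 1983: gap = -2.6 × (7.8 - 5.63) = -5.642%, loss ≈ 20473 × 5.642/100 ≈ 1155.
Year 1984: gap = -2.6 × (8.66 - 5.63) = -7.878%, loss ≈ 20473 × 7.878/100 ≈ 1613.
Year 1985: gap = -2.6 × (6.99 - 5.63) = -3.536%, loss ≈ 20473 × 3.536/100 ≈ 724.
Total lost output = 697 + 1155 + 1613 + 724 = 4189 billion.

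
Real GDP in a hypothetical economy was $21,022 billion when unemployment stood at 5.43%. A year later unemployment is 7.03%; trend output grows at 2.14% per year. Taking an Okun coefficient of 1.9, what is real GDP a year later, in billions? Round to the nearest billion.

$20,833 billion

Δu = 7.03 - 5.43 = 1.6 points.
Okun's law (growth form): g_Y = g_Y* - β × Δu = 2.14 - 1.9 × (1.60) = 2.14 - 3.04 = -0.9%.
Real GDP in the next year = 21022 × (1 - 0.9/100) = 21022 × 0.991 ≈ 20833 billion.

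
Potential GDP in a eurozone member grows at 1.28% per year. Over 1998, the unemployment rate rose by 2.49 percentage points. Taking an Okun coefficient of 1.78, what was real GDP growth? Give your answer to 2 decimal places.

-3.15%

Growth-rate Okun's law: g_Y = g_Y* - β × Δu.
g_Y = 1.28 - 1.78 × (2.49) = 1.28 - 4.4322 = -3.1522%, i.e. -3.15% to 2 d.p.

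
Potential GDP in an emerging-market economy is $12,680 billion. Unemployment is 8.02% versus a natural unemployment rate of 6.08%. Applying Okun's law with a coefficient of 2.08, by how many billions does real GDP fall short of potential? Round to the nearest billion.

Output gap = -2.08 × (8.02 - 6.08) = -2.08 × 1.94 = -4.0352%.
Actual GDP ≈ 12680 × 0.959648 ≈ 12168 billion, so the shortfall is 12680 - 12168 = 512 billion.

$512 billion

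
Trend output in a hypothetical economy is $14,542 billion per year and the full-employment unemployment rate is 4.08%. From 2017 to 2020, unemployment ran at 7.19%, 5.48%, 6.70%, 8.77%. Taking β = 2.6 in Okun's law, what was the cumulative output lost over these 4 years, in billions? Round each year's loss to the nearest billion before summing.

Year 2017: gap = -2.6 × (7.19 - 4.08) = -8.086%, loss ≈ 14542 × 8.086/100 ≈ 1176.
Year 2018: gap = -2.6 × (5.48 - 4.08) = -3.64%, loss ≈ 14542 × 3.64/100 ≈ 529.
Year 2019: gap = -2.6 × (6.7 - 4.08) = -6.812%, loss ≈ 14542 × 6.812/100 ≈ 991.
Year 2020: gap = -2.6 × (8.77 - 4.08) = -12.194%, loss ≈ 14542 × 12.194/100 ≈ 1773.
Total lost output = 1176 + 529 + 991 + 1773 = 4469 billion.

$4,469 billion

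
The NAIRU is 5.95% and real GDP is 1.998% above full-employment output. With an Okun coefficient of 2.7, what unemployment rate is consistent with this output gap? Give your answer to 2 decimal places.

From Okun's law, u - u* = -(output gap)/β = -(1.998)/2.7 = -0.74 points.
So u = 5.95 - 0.74 = 5.21%.

5.21%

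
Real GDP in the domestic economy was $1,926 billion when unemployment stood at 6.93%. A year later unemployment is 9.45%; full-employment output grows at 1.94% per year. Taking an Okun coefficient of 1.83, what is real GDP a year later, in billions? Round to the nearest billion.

Δu = 9.45 - 6.93 = 2.52 points.
Okun's law (growth form): g_Y = g_Y* - β × Δu = 1.94 - 1.83 × (2.52) = 1.94 - 4.6116 = -2.6716%.
Real GDP in the next year = 1926 × (1 - 2.6716/100) = 1926 × 0.973284 ≈ 1875 billion.

$1,875 billion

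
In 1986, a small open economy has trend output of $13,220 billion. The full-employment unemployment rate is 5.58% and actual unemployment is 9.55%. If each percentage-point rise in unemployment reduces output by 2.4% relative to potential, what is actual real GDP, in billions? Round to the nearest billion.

Unemployment gap = 9.55 - 5.58 = 3.97 points, so the output gap is -2.4 × 3.97 = -9.528%.
Actual GDP = 13220 × (1 - 9.528/100) = 13220 × 0.90472 ≈ 11960 billion.

$11,960 billion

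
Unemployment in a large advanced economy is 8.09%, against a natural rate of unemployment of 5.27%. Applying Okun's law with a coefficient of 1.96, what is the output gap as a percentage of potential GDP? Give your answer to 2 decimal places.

The unemployment gap is 8.09 - 5.27 = 2.82 percentage points.
Okun's law gives an output gap of -1.96 × 2.82 = -5.5272%, i.e. 5.53% below potential.

-5.53%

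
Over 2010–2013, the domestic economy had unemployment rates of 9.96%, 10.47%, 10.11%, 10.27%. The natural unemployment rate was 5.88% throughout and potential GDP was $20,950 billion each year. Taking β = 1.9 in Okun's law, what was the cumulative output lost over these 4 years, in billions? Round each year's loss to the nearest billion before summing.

$6,882 billion

Year 2010: gap = -1.9 × (9.96 - 5.88) = -7.752%, loss ≈ 20950 × 7.752/100 ≈ 1624.
Year 2011: gap = -1.9 × (10.47 - 5.88) = -8.721%, loss ≈ 20950 × 8.721/100 ≈ 1827.
Year 2012: gap = -1.9 × (10.11 - 5.88) = -8.037%, loss ≈ 20950 × 8.037/100 ≈ 1684.
Year 2013: gap = -1.9 × (10.27 - 5.88) = -8.341%, loss ≈ 20950 × 8.341/100 ≈ 1747.
Total lost output = 1624 + 1827 + 1684 + 1747 = 6882 billion.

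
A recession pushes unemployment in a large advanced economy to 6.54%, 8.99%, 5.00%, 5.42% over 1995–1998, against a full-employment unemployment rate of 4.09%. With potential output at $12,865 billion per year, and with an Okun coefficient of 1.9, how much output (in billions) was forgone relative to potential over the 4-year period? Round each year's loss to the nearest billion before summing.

$2,344 billion

Year 1995: gap = -1.9 × (6.54 - 4.09) = -4.655%, loss ≈ 12865 × 4.655/100 ≈ 599.
Year 1996: gap = -1.9 × (8.99 - 4.09) = -9.31%, loss ≈ 12865 × 9.31/100 ≈ 1198.
Year 1997: gap = -1.9 × (5 - 4.09) = -1.729%, loss ≈ 12865 × 1.729/100 ≈ 222.
Year 1998: gap = -1.9 × (5.42 - 4.09) = -2.527%, loss ≈ 12865 × 2.527/100 ≈ 325.
Total lost output = 599 + 1198 + 222 + 325 = 2344 billion.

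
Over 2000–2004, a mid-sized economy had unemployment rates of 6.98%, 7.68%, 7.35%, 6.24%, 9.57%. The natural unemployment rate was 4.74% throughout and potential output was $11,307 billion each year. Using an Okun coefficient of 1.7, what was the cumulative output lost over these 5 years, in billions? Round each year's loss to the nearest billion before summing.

$2,714 billion

Year 2000: gap = -1.7 × (6.98 - 4.74) = -3.808%, loss ≈ 11307 × 3.808/100 ≈ 431.
Year 2001: gap = -1.7 × (7.68 - 4.74) = -4.998%, loss ≈ 11307 × 4.998/100 ≈ 565.
Year 2002: gap = -1.7 × (7.35 - 4.74) = -4.437%, loss ≈ 11307 × 4.437/100 ≈ 502.
Year 2003: gap = -1.7 × (6.24 - 4.74) = -2.55%, loss ≈ 11307 × 2.55/100 ≈ 288.
Year 2004: gap = -1.7 × (9.57 - 4.74) = -8.211%, loss ≈ 11307 × 8.211/100 ≈ 928.
Total lost output = 431 + 565 + 502 + 288 + 928 = 2714 billion.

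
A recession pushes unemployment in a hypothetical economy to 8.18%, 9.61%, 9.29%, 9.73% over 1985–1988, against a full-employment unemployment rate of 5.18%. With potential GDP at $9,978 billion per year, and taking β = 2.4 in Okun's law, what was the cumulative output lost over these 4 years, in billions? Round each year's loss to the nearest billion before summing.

$3,853 billion

Year 1985: gap = -2.4 × (8.18 - 5.18) = -7.2%, loss ≈ 9978 × 7.2/100 ≈ 718.
Year 1986: gap = -2.4 × (9.61 - 5.18) = -10.632%, loss ≈ 9978 × 10.632/100 ≈ 1061.
Year 1987: gap = -2.4 × (9.29 - 5.18) = -9.864%, loss ≈ 9978 × 9.864/100 ≈ 984.
Year 1988: gap = -2.4 × (9.73 - 5.18) = -10.92%, loss ≈ 9978 × 10.92/100 ≈ 1090.
Total lost output = 718 + 1061 + 984 + 1090 = 3853 billion.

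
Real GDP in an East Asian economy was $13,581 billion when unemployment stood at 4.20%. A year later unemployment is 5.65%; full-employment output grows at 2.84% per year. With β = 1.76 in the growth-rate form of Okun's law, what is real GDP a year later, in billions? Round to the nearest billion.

$13,620 billion

Δu = 5.65 - 4.2 = 1.45 points.
Okun's law (growth form): g_Y = g_Y* - β × Δu = 2.84 - 1.76 × (1.45) = 2.84 - 2.552 = 0.288%.
Real GDP in the next year = 13581 × (1 + 0.288/100) = 13581 × 1.00288 ≈ 13620 billion.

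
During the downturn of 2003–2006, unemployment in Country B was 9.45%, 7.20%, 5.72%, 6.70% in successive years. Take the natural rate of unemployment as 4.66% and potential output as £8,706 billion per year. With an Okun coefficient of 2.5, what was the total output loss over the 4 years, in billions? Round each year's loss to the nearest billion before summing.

Year 2003: gap = -2.5 × (9.45 - 4.66) = -11.975%, loss ≈ 8706 × 11.975/100 ≈ 1043.
Year 2004: gap = -2.5 × (7.2 - 4.66) = -6.35%, loss ≈ 8706 × 6.35/100 ≈ 553.
Year 2005: gap = -2.5 × (5.72 - 4.66) = -2.65%, loss ≈ 8706 × 2.65/100 ≈ 231.
Year 2006: gap = -2.5 × (6.7 - 4.66) = -5.1%, loss ≈ 8706 × 5.1/100 ≈ 444.
Total lost output = 1043 + 553 + 231 + 444 = 2271 billion.

£2,271 billion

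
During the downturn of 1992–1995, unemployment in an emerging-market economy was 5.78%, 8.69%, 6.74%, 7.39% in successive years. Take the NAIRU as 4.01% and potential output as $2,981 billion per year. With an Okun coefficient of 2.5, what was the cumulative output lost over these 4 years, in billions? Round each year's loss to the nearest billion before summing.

Year 1992: gap = -2.5 × (5.78 - 4.01) = -4.425%, loss ≈ 2981 × 4.425/100 ≈ 132.
Year 1993: gap = -2.5 × (8.69 - 4.01) = -11.7%, loss ≈ 2981 × 11.7/100 ≈ 349.
Year 1994: gap = -2.5 × (6.74 - 4.01) = -6.825%, loss ≈ 2981 × 6.825/100 ≈ 203.
Year 1995: gap = -2.5 × (7.39 - 4.01) = -8.45%, loss ≈ 2981 × 8.45/100 ≈ 252.
Total lost output = 132 + 349 + 203 + 252 = 936 billion.

$936 billion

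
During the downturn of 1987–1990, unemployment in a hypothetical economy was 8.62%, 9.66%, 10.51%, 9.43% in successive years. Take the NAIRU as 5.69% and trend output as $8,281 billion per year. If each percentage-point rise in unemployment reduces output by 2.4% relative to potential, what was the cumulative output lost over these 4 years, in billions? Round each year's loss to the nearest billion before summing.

$3,072 billion

Year 1987: gap = -2.4 × (8.62 - 5.69) = -7.032%, loss ≈ 8281 × 7.032/100 ≈ 582.
Year 1988: gap = -2.4 × (9.66 - 5.69) = -9.528%, loss ≈ 8281 × 9.528/100 ≈ 789.
Year 1989: gap = -2.4 × (10.51 - 5.69) = -11.568%, loss ≈ 8281 × 11.568/100 ≈ 958.
Year 1990: gap = -2.4 × (9.43 - 5.69) = -8.976%, loss ≈ 8281 × 8.976/100 ≈ 743.
Total lost output = 582 + 789 + 958 + 743 = 3072 billion.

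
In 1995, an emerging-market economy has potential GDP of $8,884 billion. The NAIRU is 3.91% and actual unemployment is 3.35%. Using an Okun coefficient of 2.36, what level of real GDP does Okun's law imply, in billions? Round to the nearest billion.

$9,001 billion

Unemployment gap = 3.35 - 3.91 = -0.56 points, so the output gap is -2.36 × (-0.56) = 1.3216%.
Actual GDP = 8884 × (1 + 1.3216/100) = 8884 × 1.013216 ≈ 9001 billion.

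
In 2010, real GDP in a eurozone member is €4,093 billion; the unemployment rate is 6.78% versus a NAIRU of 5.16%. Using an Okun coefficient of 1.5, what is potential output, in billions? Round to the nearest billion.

Unemployment gap = 6.78 - 5.16 = 1.62 points, so output gap = -1.5 × 1.62 = -2.43%.
Since Y = Y* × (1 + gap/100), Y* = 4093/0.9757 ≈ 4195 billion.

€4,195 billion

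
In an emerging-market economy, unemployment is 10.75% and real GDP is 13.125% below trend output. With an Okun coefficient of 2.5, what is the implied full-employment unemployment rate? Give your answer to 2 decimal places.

From Okun's law, u - u* = -(output gap)/β = -(-13.125)/2.5 = 5.25 points.
So u* = 10.75 - 5.25 = 5.50%.

5.50%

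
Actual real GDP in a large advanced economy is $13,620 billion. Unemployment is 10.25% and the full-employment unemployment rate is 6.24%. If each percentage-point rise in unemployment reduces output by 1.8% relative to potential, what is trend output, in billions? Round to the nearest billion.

$14,680 billion

Unemployment gap = 10.25 - 6.24 = 4.01 points, so output gap = -1.8 × 4.01 = -7.218%.
Since Y = Y* × (1 + gap/100), Y* = 13620/0.92782 ≈ 14680 billion.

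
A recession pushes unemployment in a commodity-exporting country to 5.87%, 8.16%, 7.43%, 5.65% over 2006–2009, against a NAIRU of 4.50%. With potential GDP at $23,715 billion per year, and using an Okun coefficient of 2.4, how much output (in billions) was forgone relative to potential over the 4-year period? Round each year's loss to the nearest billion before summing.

$5,186 billion

Year 2006: gap = -2.4 × (5.87 - 4.5) = -3.288%, loss ≈ 23715 × 3.288/100 ≈ 780.
Year 2007: gap = -2.4 × (8.16 - 4.5) = -8.784%, loss ≈ 23715 × 8.784/100 ≈ 2083.
Year 2008: gap = -2.4 × (7.43 - 4.5) = -7.032%, loss ≈ 23715 × 7.032/100 ≈ 1668.
Year 2009: gap = -2.4 × (5.65 - 4.5) = -2.76%, loss ≈ 23715 × 2.76/100 ≈ 655.
Total lost output = 780 + 2083 + 1668 + 655 = 5186 billion.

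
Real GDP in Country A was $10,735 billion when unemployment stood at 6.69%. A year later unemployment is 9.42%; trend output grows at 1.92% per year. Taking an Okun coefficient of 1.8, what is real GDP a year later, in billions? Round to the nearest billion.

$10,414 billion

Δu = 9.42 - 6.69 = 2.73 points.
Okun's law (growth form): g_Y = g_Y* - β × Δu = 1.92 - 1.8 × (2.73) = 1.92 - 4.914 = -2.994%.
Real GDP in the next year = 10735 × (1 - 2.994/100) = 10735 × 0.97006 ≈ 10414 billion.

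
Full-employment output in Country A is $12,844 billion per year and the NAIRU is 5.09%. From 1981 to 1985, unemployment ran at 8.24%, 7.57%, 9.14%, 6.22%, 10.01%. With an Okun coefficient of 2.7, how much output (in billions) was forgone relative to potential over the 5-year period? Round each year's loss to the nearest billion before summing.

$5,454 billion

Year 1981: gap = -2.7 × (8.24 - 5.09) = -8.505%, loss ≈ 12844 × 8.505/100 ≈ 1092.
Year 1982: gap = -2.7 × (7.57 - 5.09) = -6.696%, loss ≈ 12844 × 6.696/100 ≈ 860.
Year 1983: gap = -2.7 × (9.14 - 5.09) = -10.935%, loss ≈ 12844 × 10.935/100 ≈ 1404.
Year 1984: gap = -2.7 × (6.22 - 5.09) = -3.051%, loss ≈ 12844 × 3.051/100 ≈ 392.
Year 1985: gap = -2.7 × (10.01 - 5.09) = -13.284%, loss ≈ 12844 × 13.284/100 ≈ 1706.
Total lost output = 1092 + 860 + 1404 + 392 + 1706 = 5454 billion.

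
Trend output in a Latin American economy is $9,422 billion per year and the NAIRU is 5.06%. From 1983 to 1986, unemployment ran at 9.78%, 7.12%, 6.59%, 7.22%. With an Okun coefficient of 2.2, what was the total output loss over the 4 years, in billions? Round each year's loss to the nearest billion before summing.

Year 1983: gap = -2.2 × (9.78 - 5.06) = -10.384%, loss ≈ 9422 × 10.384/100 ≈ 978.
Year 1984: gap = -2.2 × (7.12 - 5.06) = -4.532%, loss ≈ 9422 × 4.532/100 ≈ 427.
Year 1985: gap = -2.2 × (6.59 - 5.06) = -3.366%, loss ≈ 9422 × 3.366/100 ≈ 317.
Year 1986: gap = -2.2 × (7.22 - 5.06) = -4.752%, loss ≈ 9422 × 4.752/100 ≈ 448.
Total lost output = 978 + 427 + 317 + 448 = 2170 billion.

$2,170 billion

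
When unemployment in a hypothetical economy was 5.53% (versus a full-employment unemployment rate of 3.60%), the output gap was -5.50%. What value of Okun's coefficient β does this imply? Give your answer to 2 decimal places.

β ≈ 2.85

Okun's law: output gap = -β × (u - u*).
-5.50 = -β × (5.53 - 3.6) = -β × 1.93, so β = 5.5/1.93 = 2.85.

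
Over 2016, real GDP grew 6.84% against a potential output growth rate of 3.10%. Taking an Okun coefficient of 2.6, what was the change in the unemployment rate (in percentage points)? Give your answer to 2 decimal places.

Growth-rate Okun's law: g_Y = g_Y* - β × Δu, so Δu = (g_Y* - g_Y)/β.
Δu = (3.1 - 6.84)/2.6 = -3.74/2.6 = -1.44 percentage points.

-1.44 percentage points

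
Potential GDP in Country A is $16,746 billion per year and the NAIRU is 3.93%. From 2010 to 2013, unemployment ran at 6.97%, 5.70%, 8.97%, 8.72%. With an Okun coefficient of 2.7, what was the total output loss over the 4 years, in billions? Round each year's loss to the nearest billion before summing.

Year 2010: gap = -2.7 × (6.97 - 3.93) = -8.208%, loss ≈ 16746 × 8.208/100 ≈ 1375.
Year 2011: gap = -2.7 × (5.7 - 3.93) = -4.779%, loss ≈ 16746 × 4.779/100 ≈ 800.
Year 2012: gap = -2.7 × (8.97 - 3.93) = -13.608%, loss ≈ 16746 × 13.608/100 ≈ 2279.
Year 2013: gap = -2.7 × (8.72 - 3.93) = -12.933%, loss ≈ 16746 × 12.933/100 ≈ 2166.
Total lost output = 1375 + 800 + 2279 + 2166 = 6620 billion.

$6,620 billion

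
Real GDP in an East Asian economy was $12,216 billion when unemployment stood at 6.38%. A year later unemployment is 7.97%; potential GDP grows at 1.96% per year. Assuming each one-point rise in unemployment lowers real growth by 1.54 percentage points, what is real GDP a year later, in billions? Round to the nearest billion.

$12,156 billion

Δu = 7.97 - 6.38 = 1.59 points.
Okun's law (growth form): g_Y = g_Y* - β × Δu = 1.96 - 1.54 × (1.59) = 1.96 - 2.4486 = -0.4886%.
Real GDP in the next year = 12216 × (1 - 0.4886/100) = 12216 × 0.995114 ≈ 12156 billion.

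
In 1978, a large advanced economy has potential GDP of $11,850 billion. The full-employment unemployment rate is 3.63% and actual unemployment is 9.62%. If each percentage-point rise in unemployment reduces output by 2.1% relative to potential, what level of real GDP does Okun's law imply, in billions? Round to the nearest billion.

$10,359 billion

Unemployment gap = 9.62 - 3.63 = 5.99 points, so the output gap is -2.1 × 5.99 = -12.579%.
Actual GDP = 11850 × (1 - 12.579/100) = 11850 × 0.87421 ≈ 10359 billion.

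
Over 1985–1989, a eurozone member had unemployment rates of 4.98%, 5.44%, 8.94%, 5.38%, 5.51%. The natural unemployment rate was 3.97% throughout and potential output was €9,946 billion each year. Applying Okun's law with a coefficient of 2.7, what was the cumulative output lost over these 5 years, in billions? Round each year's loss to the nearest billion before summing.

€2,794 billion

Year 1985: gap = -2.7 × (4.98 - 3.97) = -2.727%, loss ≈ 9946 × 2.727/100 ≈ 271.
Year 1986: gap = -2.7 × (5.44 - 3.97) = -3.969%, loss ≈ 9946 × 3.969/100 ≈ 395.
Year 1987: gap = -2.7 × (8.94 - 3.97) = -13.419%, loss ≈ 9946 × 13.419/100 ≈ 1335.
Year 1988: gap = -2.7 × (5.38 - 3.97) = -3.807%, loss ≈ 9946 × 3.807/100 ≈ 379.
Year 1989: gap = -2.7 × (5.51 - 3.97) = -4.158%, loss ≈ 9946 × 4.158/100 ≈ 414.
Total lost output = 271 + 395 + 1335 + 379 + 414 = 2794 billion.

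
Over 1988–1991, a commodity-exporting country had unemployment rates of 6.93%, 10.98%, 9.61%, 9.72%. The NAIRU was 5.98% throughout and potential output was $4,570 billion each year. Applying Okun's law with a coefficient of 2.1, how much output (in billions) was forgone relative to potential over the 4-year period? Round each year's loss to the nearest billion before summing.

$1,278 billion

Year 1988: gap = -2.1 × (6.93 - 5.98) = -1.995%, loss ≈ 4570 × 1.995/100 ≈ 91.
Year 1989: gap = -2.1 × (10.98 - 5.98) = -10.5%, loss ≈ 4570 × 10.5/100 ≈ 480.
Year 1990: gap = -2.1 × (9.61 - 5.98) = -7.623%, loss ≈ 4570 × 7.623/100 ≈ 348.
Year 1991: gap = -2.1 × (9.72 - 5.98) = -7.854%, loss ≈ 4570 × 7.854/100 ≈ 359.
Total lost output = 91 + 480 + 348 + 359 = 1278 billion.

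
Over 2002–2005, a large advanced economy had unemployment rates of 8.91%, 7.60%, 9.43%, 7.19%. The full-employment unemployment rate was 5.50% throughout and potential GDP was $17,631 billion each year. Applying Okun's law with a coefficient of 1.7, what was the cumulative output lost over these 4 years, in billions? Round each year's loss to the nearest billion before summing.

Year 2002: gap = -1.7 × (8.91 - 5.5) = -5.797%, loss ≈ 17631 × 5.797/100 ≈ 1022.
Year 2003: gap = -1.7 × (7.6 - 5.5) = -3.57%, loss ≈ 17631 × 3.57/100 ≈ 629.
Year 2004: gap = -1.7 × (9.43 - 5.5) = -6.681%, loss ≈ 17631 × 6.681/100 ≈ 1178.
Year 2005: gap = -1.7 × (7.19 - 5.5) = -2.873%, loss ≈ 17631 × 2.873/100 ≈ 507.
Total lost output = 1022 + 629 + 1178 + 507 = 3336 billion.

$3,336 billion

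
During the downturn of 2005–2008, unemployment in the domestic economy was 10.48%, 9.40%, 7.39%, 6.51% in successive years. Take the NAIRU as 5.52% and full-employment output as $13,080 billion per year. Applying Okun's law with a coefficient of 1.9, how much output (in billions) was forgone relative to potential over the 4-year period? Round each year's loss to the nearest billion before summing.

$2,908 billion

Year 2005: gap = -1.9 × (10.48 - 5.52) = -9.424%, loss ≈ 13080 × 9.424/100 ≈ 1233.
Year 2006: gap = -1.9 × (9.4 - 5.52) = -7.372%, loss ≈ 13080 × 7.372/100 ≈ 964.
Year 2007: gap = -1.9 × (7.39 - 5.52) = -3.553%, loss ≈ 13080 × 3.553/100 ≈ 465.
Year 2008: gap = -1.9 × (6.51 - 5.52) = -1.881%, loss ≈ 13080 × 1.881/100 ≈ 246.
Total lost output = 1233 + 964 + 465 + 246 = 2908 billion.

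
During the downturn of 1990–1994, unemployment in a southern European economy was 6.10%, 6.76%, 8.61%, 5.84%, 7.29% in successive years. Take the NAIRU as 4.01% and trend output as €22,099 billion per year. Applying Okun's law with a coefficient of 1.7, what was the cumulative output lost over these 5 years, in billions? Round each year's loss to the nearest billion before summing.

€5,465 billion

Year 1990: gap = -1.7 × (6.1 - 4.01) = -3.553%, loss ≈ 22099 × 3.553/100 ≈ 785.
Year 1991: gap = -1.7 × (6.76 - 4.01) = -4.675%, loss ≈ 22099 × 4.675/100 ≈ 1033.
Year 1992: gap = -1.7 × (8.61 - 4.01) = -7.82%, loss ≈ 22099 × 7.82/100 ≈ 1728.
Year 1993: gap = -1.7 × (5.84 - 4.01) = -3.111%, loss ≈ 22099 × 3.111/100 ≈ 687.
Year 1994: gap = -1.7 × (7.29 - 4.01) = -5.576%, loss ≈ 22099 × 5.576/100 ≈ 1232.
Total lost output = 785 + 1033 + 1728 + 687 + 1232 = 5465 billion.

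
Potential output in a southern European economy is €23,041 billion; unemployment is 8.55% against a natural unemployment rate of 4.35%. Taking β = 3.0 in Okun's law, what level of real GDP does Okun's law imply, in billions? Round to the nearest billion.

Unemployment gap = 8.55 - 4.35 = 4.2 points, so the output gap is -3 × 4.2 = -12.6%.
Actual GDP = 23041 × (1 - 12.6/100) = 23041 × 0.874 ≈ 20138 billion.

€20,138 billion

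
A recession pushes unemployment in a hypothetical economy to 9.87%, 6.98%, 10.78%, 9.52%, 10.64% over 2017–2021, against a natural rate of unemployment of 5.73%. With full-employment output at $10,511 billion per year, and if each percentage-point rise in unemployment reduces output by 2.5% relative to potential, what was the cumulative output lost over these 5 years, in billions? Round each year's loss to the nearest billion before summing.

Year 2017: gap = -2.5 × (9.87 - 5.73) = -10.35%, loss ≈ 10511 × 10.35/100 ≈ 1088.
Year 2018: gap = -2.5 × (6.98 - 5.73) = -3.125%, loss ≈ 10511 × 3.125/100 ≈ 328.
Year 2019: gap = -2.5 × (10.78 - 5.73) = -12.625%, loss ≈ 10511 × 12.625/100 ≈ 1327.
Year 2020: gap = -2.5 × (9.52 - 5.73) = -9.475%, loss ≈ 10511 × 9.475/100 ≈ 996.
Year 2021: gap = -2.5 × (10.64 - 5.73) = -12.275%, loss ≈ 10511 × 12.275/100 ≈ 1290.
Total lost output = 1088 + 328 + 1327 + 996 + 1290 = 5029 billion.

$5,029 billion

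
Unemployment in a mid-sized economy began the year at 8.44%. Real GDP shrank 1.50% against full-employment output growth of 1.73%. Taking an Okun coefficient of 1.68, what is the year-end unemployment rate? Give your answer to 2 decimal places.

Growth-rate Okun's law: g_Y = g_Y* - β × Δu, so Δu = (g_Y* - g_Y)/β.
Δu = (1.73 + 1.5)/1.68 = 3.23/1.68 = 1.92 percentage points.
Year-end unemployment = 8.44 + 1.92 = 10.36%.

10.36%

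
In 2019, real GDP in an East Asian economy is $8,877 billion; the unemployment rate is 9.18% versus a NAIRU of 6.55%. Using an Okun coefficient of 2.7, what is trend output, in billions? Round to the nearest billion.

$9,556 billion

Unemployment gap = 9.18 - 6.55 = 2.63 points, so output gap = -2.7 × 2.63 = -7.101%.
Since Y = Y* × (1 + gap/100), Y* = 8877/0.92899 ≈ 9556 billion.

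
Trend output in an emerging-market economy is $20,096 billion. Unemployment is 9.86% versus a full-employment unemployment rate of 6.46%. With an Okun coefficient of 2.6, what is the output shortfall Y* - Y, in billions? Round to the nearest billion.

$1,776 billion

Output gap = -2.6 × (9.86 - 6.46) = -2.6 × 3.4 = -8.84%.
Actual GDP ≈ 20096 × 0.9116 ≈ 18320 billion, so the shortfall is 20096 - 18320 = 1776 billion.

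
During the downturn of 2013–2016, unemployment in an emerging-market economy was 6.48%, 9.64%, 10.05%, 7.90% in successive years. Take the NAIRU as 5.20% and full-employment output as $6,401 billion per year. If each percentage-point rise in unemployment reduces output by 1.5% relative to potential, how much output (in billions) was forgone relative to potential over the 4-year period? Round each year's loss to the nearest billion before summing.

$1,274 billion

Year 2013: gap = -1.5 × (6.48 - 5.2) = -1.92%, loss ≈ 6401 × 1.92/100 ≈ 123.
Year 2014: gap = -1.5 × (9.64 - 5.2) = -6.66%, loss ≈ 6401 × 6.66/100 ≈ 426.
Year 2015: gap = -1.5 × (10.05 - 5.2) = -7.275%, loss ≈ 6401 × 7.275/100 ≈ 466.
Year 2016: gap = -1.5 × (7.9 - 5.2) = -4.05%, loss ≈ 6401 × 4.05/100 ≈ 259.
Total lost output = 123 + 426 + 466 + 259 = 1274 billion.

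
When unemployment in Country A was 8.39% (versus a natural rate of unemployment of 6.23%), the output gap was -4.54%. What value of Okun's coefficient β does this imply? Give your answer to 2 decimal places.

Okun's law: output gap = -β × (u - u*).
-4.54 = -β × (8.39 - 6.23) = -β × 2.16, so β = 4.54/2.16 = 2.10.

β ≈ 2.10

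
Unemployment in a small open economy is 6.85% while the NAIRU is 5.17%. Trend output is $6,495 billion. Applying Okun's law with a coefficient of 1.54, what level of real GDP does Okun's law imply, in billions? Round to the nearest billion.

Unemployment gap = 6.85 - 5.17 = 1.68 points, so the output gap is -1.54 × 1.68 = -2.5872%.
Actual GDP = 6495 × (1 - 2.5872/100) = 6495 × 0.974128 ≈ 6327 billion.

$6,327 billion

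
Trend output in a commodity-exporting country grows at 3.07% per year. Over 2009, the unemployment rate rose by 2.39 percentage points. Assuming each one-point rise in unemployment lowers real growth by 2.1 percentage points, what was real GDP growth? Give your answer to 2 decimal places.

-1.95%

Growth-rate Okun's law: g_Y = g_Y* - β × Δu.
g_Y = 3.07 - 2.1 × (2.39) = 3.07 - 5.019 = -1.949%, i.e. -1.95% to 2 d.p.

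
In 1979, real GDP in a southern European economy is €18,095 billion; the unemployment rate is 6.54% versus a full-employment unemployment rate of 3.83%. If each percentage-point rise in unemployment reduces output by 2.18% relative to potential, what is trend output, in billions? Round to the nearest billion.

€19,231 billion

Unemployment gap = 6.54 - 3.83 = 2.71 points, so output gap = -2.18 × 2.71 = -5.9078%.
Since Y = Y* × (1 + gap/100), Y* = 18095/0.940922 ≈ 19231 billion.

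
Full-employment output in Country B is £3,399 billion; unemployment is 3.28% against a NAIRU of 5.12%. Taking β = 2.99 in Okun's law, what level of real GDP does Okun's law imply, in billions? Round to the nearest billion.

Unemployment gap = 3.28 - 5.12 = -1.84 points, so the output gap is -2.99 × (-1.84) = 5.5016%.
Actual GDP = 3399 × (1 + 5.5016/100) = 3399 × 1.055016 ≈ 3586 billion.

£3,586 billion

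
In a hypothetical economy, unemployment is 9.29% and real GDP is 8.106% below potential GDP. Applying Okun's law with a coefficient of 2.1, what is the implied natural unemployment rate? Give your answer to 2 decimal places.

From Okun's law, u - u* = -(output gap)/β = -(-8.106)/2.1 = 3.86 points.
So u* = 9.29 - 3.86 = 5.43%.

5.43%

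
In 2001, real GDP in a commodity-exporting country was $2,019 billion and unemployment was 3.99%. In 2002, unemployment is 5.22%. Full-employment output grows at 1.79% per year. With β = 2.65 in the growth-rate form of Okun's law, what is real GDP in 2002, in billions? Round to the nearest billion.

Δu = 5.22 - 3.99 = 1.23 points.
Okun's law (growth form): g_Y = g_Y* - β × Δu = 1.79 - 2.65 × (1.23) = 1.79 - 3.2595 = -1.4695%.
Real GDP in the next year = 2019 × (1 - 1.4695/100) = 2019 × 0.985305 ≈ 1989 billion.

$1,989 billion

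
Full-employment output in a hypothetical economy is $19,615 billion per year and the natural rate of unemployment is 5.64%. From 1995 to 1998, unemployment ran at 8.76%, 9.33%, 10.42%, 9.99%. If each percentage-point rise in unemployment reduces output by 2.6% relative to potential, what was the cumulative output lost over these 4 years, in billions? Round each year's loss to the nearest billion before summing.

$8,129 billion

Year 1995: gap = -2.6 × (8.76 - 5.64) = -8.112%, loss ≈ 19615 × 8.112/100 ≈ 1591.
Year 1996: gap = -2.6 × (9.33 - 5.64) = -9.594%, loss ≈ 19615 × 9.594/100 ≈ 1882.
Year 1997: gap = -2.6 × (10.42 - 5.64) = -12.428%, loss ≈ 19615 × 12.428/100 ≈ 2438.
Year 1998: gap = -2.6 × (9.99 - 5.64) = -11.31%, loss ≈ 19615 × 11.31/100 ≈ 2218.
Total lost output = 1591 + 1882 + 2438 + 2218 = 8129 billion.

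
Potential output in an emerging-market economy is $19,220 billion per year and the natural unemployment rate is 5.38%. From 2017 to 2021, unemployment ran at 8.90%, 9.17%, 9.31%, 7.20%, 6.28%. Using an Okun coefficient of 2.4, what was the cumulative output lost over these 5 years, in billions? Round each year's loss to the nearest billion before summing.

$6,440 billion

Year 2017: gap = -2.4 × (8.9 - 5.38) = -8.448%, loss ≈ 19220 × 8.448/100 ≈ 1624.
Year 2018: gap = -2.4 × (9.17 - 5.38) = -9.096%, loss ≈ 19220 × 9.096/100 ≈ 1748.
Year 2019: gap = -2.4 × (9.31 - 5.38) = -9.432%, loss ≈ 19220 × 9.432/100 ≈ 1813.
Year 2020: gap = -2.4 × (7.2 - 5.38) = -4.368%, loss ≈ 19220 × 4.368/100 ≈ 840.
Year 2021: gap = -2.4 × (6.28 - 5.38) = -2.16%, loss ≈ 19220 × 2.16/100 ≈ 415.
Total lost output = 1624 + 1748 + 1813 + 840 + 415 = 6440 billion.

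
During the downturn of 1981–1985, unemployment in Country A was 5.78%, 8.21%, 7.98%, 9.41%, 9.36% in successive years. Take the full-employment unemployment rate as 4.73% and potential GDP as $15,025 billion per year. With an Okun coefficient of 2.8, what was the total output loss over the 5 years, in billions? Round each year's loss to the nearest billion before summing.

$7,190 billion

Year 1981: gap = -2.8 × (5.78 - 4.73) = -2.94%, loss ≈ 15025 × 2.94/100 ≈ 442.
Year 1982: gap = -2.8 × (8.21 - 4.73) = -9.744%, loss ≈ 15025 × 9.744/100 ≈ 1464.
Year 1983: gap = -2.8 × (7.98 - 4.73) = -9.1%, loss ≈ 15025 × 9.1/100 ≈ 1367.
Year 1984: gap = -2.8 × (9.41 - 4.73) = -13.104%, loss ≈ 15025 × 13.104/100 ≈ 1969.
Year 1985: gap = -2.8 × (9.36 - 4.73) = -12.964%, loss ≈ 15025 × 12.964/100 ≈ 1948.
Total lost output = 442 + 1464 + 1367 + 1969 + 1948 = 7190 billion.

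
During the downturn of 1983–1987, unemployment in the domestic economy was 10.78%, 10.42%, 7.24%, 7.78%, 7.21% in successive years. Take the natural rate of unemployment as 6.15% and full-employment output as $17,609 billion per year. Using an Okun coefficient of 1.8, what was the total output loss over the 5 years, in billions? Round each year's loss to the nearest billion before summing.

$4,019 billion

Year 1983: gap = -1.8 × (10.78 - 6.15) = -8.334%, loss ≈ 17609 × 8.334/100 ≈ 1468.
Year 1984: gap = -1.8 × (10.42 - 6.15) = -7.686%, loss ≈ 17609 × 7.686/100 ≈ 1353.
Year 1985: gap = -1.8 × (7.24 - 6.15) = -1.962%, loss ≈ 17609 × 1.962/100 ≈ 345.
Year 1986: gap = -1.8 × (7.78 - 6.15) = -2.934%, loss ≈ 17609 × 2.934/100 ≈ 517.
Year 1987: gap = -1.8 × (7.21 - 6.15) = -1.908%, loss ≈ 17609 × 1.908/100 ≈ 336.
Total lost output = 1468 + 1353 + 345 + 517 + 336 = 4019 billion.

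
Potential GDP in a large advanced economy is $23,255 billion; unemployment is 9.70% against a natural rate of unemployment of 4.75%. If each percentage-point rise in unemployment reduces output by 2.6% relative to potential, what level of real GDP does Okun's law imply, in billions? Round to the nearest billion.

Unemployment gap = 9.7 - 4.75 = 4.95 points, so the output gap is -2.6 × 4.95 = -12.87%.
Actual GDP = 23255 × (1 - 12.87/100) = 23255 × 0.8713 ≈ 20262 billion.

$20,262 billion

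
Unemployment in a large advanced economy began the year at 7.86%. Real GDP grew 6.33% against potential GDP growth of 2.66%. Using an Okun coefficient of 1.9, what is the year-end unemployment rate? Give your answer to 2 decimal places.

Growth-rate Okun's law: g_Y = g_Y* - β × Δu, so Δu = (g_Y* - g_Y)/β.
Δu = (2.66 - 6.33)/1.9 = -3.67/1.9 = -1.93 percentage points.
Year-end unemployment = 7.86 - 1.93 = 5.93%.

5.93%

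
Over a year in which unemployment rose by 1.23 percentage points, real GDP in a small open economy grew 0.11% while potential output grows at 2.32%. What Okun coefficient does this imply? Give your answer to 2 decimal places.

β ≈ 1.80

Growth form: g_Y = g_Y* - β × Δu, so β = (g_Y* - g_Y)/Δu.
β = (2.32 - 0.11)/1.23 = 2.21/1.23 = 1.80.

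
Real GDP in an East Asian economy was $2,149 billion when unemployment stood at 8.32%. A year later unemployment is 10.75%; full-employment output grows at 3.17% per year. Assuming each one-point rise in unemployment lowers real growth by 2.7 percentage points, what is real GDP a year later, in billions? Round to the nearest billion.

$2,076 billion

Δu = 10.75 - 8.32 = 2.43 points.
Okun's law (growth form): g_Y = g_Y* - β × Δu = 3.17 - 2.7 × (2.43) = 3.17 - 6.561 = -3.391%.
Real GDP in the next year = 2149 × (1 - 3.391/100) = 2149 × 0.96609 ≈ 2076 billion.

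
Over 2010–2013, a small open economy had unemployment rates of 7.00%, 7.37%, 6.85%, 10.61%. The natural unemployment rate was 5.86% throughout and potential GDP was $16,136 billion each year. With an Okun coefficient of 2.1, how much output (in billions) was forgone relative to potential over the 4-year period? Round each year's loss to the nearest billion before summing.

$2,843 billion

Year 2010: gap = -2.1 × (7 - 5.86) = -2.394%, loss ≈ 16136 × 2.394/100 ≈ 386.
Year 2011: gap = -2.1 × (7.37 - 5.86) = -3.171%, loss ≈ 16136 × 3.171/100 ≈ 512.
Year 2012: gap = -2.1 × (6.85 - 5.86) = -2.079%, loss ≈ 16136 × 2.079/100 ≈ 335.
Year 2013: gap = -2.1 × (10.61 - 5.86) = -9.975%, loss ≈ 16136 × 9.975/100 ≈ 1610.
Total lost output = 386 + 512 + 335 + 1610 = 2843 billion.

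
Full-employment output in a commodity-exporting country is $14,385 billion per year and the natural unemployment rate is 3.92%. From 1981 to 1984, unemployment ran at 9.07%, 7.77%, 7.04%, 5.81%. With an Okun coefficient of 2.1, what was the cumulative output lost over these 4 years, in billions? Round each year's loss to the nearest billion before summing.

Year 1981: gap = -2.1 × (9.07 - 3.92) = -10.815%, loss ≈ 14385 × 10.815/100 ≈ 1556.
Year 1982: gap = -2.1 × (7.77 - 3.92) = -8.085%, loss ≈ 14385 × 8.085/100 ≈ 1163.
Year 1983: gap = -2.1 × (7.04 - 3.92) = -6.552%, loss ≈ 14385 × 6.552/100 ≈ 943.
Year 1984: gap = -2.1 × (5.81 - 3.92) = -3.969%, loss ≈ 14385 × 3.969/100 ≈ 571.
Total lost output = 1556 + 1163 + 943 + 571 = 4233 billion.

$4,233 billion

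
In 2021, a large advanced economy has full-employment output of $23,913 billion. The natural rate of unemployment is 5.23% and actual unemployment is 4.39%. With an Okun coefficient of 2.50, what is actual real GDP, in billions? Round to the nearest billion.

$24,415 billion

Unemployment gap = 4.39 - 5.23 = -0.84 points, so the output gap is -2.5 × (-0.84) = 2.1%.
Actual GDP = 23913 × (1 + 2.1/100) = 23913 × 1.021 ≈ 24415 billion.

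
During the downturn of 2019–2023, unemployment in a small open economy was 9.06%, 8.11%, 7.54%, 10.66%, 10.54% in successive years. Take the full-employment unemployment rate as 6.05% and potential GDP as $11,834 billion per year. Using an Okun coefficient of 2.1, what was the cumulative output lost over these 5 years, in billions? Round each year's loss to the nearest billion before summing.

Year 2019: gap = -2.1 × (9.06 - 6.05) = -6.321%, loss ≈ 11834 × 6.321/100 ≈ 748.
Year 2020: gap = -2.1 × (8.11 - 6.05) = -4.326%, loss ≈ 11834 × 4.326/100 ≈ 512.
Year 2021: gap = -2.1 × (7.54 - 6.05) = -3.129%, loss ≈ 11834 × 3.129/100 ≈ 370.
Year 2022: gap = -2.1 × (10.66 - 6.05) = -9.681%, loss ≈ 11834 × 9.681/100 ≈ 1146.
Year 2023: gap = -2.1 × (10.54 - 6.05) = -9.429%, loss ≈ 11834 × 9.429/100 ≈ 1116.
Total lost output = 748 + 512 + 370 + 1146 + 1116 = 3892 billion.

$3,892 billion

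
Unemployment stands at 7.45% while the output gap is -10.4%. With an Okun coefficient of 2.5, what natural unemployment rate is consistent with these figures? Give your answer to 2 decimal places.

3.29%

From Okun's law, u - u* = -(output gap)/β = -(-10.4)/2.5 = 4.16 points.
So u* = 7.45 - 4.16 = 3.29%.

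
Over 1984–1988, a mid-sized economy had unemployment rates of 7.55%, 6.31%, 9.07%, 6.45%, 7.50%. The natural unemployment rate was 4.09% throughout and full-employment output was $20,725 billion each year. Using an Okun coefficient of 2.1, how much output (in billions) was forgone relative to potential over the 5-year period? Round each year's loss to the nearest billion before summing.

Year 1984: gap = -2.1 × (7.55 - 4.09) = -7.266%, loss ≈ 20725 × 7.266/100 ≈ 1506.
Year 1985: gap = -2.1 × (6.31 - 4.09) = -4.662%, loss ≈ 20725 × 4.662/100 ≈ 966.
Year 1986: gap = -2.1 × (9.07 - 4.09) = -10.458%, loss ≈ 20725 × 10.458/100 ≈ 2167.
Year 1987: gap = -2.1 × (6.45 - 4.09) = -4.956%, loss ≈ 20725 × 4.956/100 ≈ 1027.
Year 1988: gap = -2.1 × (7.5 - 4.09) = -7.161%, loss ≈ 20725 × 7.161/100 ≈ 1484.
Total lost output = 1506 + 966 + 2167 + 1027 + 1484 = 7150 billion.

$7,150 billion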